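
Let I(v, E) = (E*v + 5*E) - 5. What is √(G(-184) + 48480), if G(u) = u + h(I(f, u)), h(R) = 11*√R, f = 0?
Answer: √(48296 + 55*I*√37) ≈ 219.76 + 0.7612*I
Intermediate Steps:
I(v, E) = -5 + 5*E + E*v (I(v, E) = (5*E + E*v) - 5 = -5 + 5*E + E*v)
G(u) = u + 11*√(-5 + 5*u) (G(u) = u + 11*√(-5 + 5*u + u*0) = u + 11*√(-5 + 5*u + 0) = u + 11*√(-5 + 5*u))
√(G(-184) + 48480) = √((-184 + 11*√(-5 + 5*(-184))) + 48480) = √((-184 + 11*√(-5 - 920)) + 48480) = √((-184 + 11*√(-925)) + 48480) = √((-184 + 11*(5*I*√37)) + 48480) = √((-184 + 55*I*√37) + 48480) = √(48296 + 55*I*√37)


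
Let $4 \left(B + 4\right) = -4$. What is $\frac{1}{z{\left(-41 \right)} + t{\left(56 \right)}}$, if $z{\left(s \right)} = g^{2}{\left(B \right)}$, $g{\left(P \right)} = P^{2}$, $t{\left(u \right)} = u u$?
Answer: $\frac{1}{3761} \approx 0.00026589$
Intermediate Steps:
$B = -5$ ($B = -4 + \frac{1}{4} \left(-4\right) = -4 - 1 = -5$)
$t{\left(u \right)} = u^{2}$
$z{\left(s \right)} = 625$ ($z{\left(s \right)} = \left(\left(-5\right)^{2}\right)^{2} = 25^{2} = 625$)
$\frac{1}{z{\left(-41 \right)} + t{\left(56 \right)}} = \frac{1}{625 + 56^{2}} = \frac{1}{625 + 3136} = \frac{1}{3761}$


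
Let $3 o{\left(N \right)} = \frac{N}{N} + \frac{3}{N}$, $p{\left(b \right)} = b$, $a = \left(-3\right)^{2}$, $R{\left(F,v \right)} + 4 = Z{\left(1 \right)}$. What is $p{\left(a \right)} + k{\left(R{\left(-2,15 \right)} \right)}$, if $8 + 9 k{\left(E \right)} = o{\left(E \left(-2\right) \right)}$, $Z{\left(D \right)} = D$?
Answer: $\frac{49}{6} \approx 8.1667$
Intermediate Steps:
$R{\left(F,v \right)} = -3$ ($R{\left(F,v \right)} = -4 + 1 = -3$)
$a = 9$
$o{\left(N \right)} = \frac{1}{3} + \frac{1}{N}$ ($o{\left(N \right)} = \frac{\frac{N}{N} + \frac{3}{N}}{3} = \frac{1 + \frac{3}{N}}{3} = \frac{1}{3} + \frac{1}{N}$)
$k{\left(E \right)} = - \frac{8}{9} - \frac{3 - 2 E}{54 E}$ ($k{\left(E \right)} = - \frac{8}{9} + \frac{\frac{1}{3} \frac{1}{E \left(-2\right)} \left(3 + E \left(-2\right)\right)}{9} = - \frac{8}{9} + \frac{\frac{1}{3} \frac{1}{\left(-2\right) E} \left(3 - 2 E\right)}{9} = - \frac{8}{9} + \frac{\frac{1}{3} \left(- \frac{1}{2 E}\right) \left(3 - 2 E\right)}{9} = - \frac{8}{9} + \frac{\left(- \frac{1}{6}\right) \frac{1}{E} \left(3 - 2 E\right)}{9} = - \frac{8}{9} - \frac{3 - 2 E}{54 E}$)
$p{\left(a \right)} + k{\left(R{\left(-2,15 \right)} \right)} = 9 + \frac{-3 - -138}{54 \left(-3\right)} = 9 + \frac{1}{54} \left(- \frac{1}{3}\right) \left(-3 + 138\right) = 9 + \frac{1}{54} \left(- \frac{1}{3}\right) 135 = 9 - \frac{5}{6} = \frac{49}{6}$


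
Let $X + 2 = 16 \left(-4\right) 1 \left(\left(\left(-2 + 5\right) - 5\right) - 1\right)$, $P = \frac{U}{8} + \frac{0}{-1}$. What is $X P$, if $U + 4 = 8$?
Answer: $95$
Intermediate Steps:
$U = 4$ ($U = -4 + 8 = 4$)
$P = \frac{1}{2}$ ($P = \frac{4}{8} + \frac{0}{-1} = 4 \cdot \frac{1}{8} + 0 \left(-1\right) = \frac{1}{2} + 0 = \frac{1}{2} \approx 0.5$)
$X = 190$ ($X = -2 + 16 \left(-4\right) 1 \left(\left(\left(-2 + 5\right) - 5\right) - 1\right) = -2 - 64 \cdot 1 \left(\left(3 - 5\right) - 1\right) = -2 - 64 \cdot 1 \left(-2 - 1\right) = -2 - 64 \cdot 1 \left(-3\right) = -2 - -192 = -2 + 192 = 190$)
$X P = 190 \cdot \frac{1}{2} = 95$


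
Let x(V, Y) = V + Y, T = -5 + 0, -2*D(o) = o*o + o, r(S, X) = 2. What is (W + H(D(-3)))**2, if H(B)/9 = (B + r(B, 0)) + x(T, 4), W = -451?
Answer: 219961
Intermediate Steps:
D(o) = -o/2 - o**2/2 (D(o) = -(o*o + o)/2 = -(o**2 + o)/2 = -(o + o**2)/2 = -o/2 - o**2/2)
T = -5
H(B) = 9 + 9*B (H(B) = 9*((B + 2) + (-5 + 4)) = 9*((2 + B) - 1) = 9*(1 + B) = 9 + 9*B)
(W + H(D(-3)))**2 = (-451 + (9 + 9*(-1/2*(-3)*(1 - 3))))**2 = (-451 + (9 + 9*(-1/2*(-3)*(-2))))**2 = (-451 + (9 + 9*(-3)))**2 = (-451 + (9 - 27))**2 = (-451 - 18)**2 = (-469)**2 = 219961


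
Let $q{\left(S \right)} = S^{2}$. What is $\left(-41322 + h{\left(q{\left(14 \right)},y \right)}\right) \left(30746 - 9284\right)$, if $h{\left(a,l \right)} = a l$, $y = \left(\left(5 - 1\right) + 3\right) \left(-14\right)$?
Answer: $-1299094860$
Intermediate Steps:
$y = -98$ ($y = \left(4 + 3\right) \left(-14\right) = 7 \left(-14\right) = -98$)
$\left(-41322 + h{\left(q{\left(14 \right)},y \right)}\right) \left(30746 - 9284\right) = \left(-41322 + 14^{2} \left(-98\right)\right) \left(30746 - 9284\right) = \left(-41322 + 196 \left(-98\right)\right) 21462 = \left(-41322 - 19208\right) 21462 = \left(-60530\right) 21462 = -1299094860$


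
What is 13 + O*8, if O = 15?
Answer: 133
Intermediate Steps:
13 + O*8 = 13 + 15*8 = 13 + 120 = 133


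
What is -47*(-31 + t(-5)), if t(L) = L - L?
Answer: 1457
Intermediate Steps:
t(L) = 0
-47*(-31 + t(-5)) = -47*(-31 + 0) = -47*(-31) = 1457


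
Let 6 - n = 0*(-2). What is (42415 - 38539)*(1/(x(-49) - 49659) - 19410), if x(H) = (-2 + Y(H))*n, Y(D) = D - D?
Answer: -1245635431412/16557 ≈ -7.5233e+7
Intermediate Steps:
Y(D) = 0
n = 6 (n = 6 - 0*(-2) = 6 - 1*0 = 6 + 0 = 6)
x(H) = -12 (x(H) = (-2 + 0)*6 = -2*6 = -12)
(42415 - 38539)*(1/(x(-49) - 49659) - 19410) = (42415 - 38539)*(1/(-12 - 49659) - 19410) = 3876*(1/(-49671) - 19410) = 3876*(-1/49671 - 19410) = 3876*(-964114111/49671) = -1245635431412/16557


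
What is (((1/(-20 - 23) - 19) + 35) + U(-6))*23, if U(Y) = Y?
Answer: 9867/43 ≈ 229.47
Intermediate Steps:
(((1/(-20 - 23) - 19) + 35) + U(-6))*23 = (((1/(-20 - 23) - 19) + 35) - 6)*23 = (((1/(-43) - 19) + 35) - 6)*23 = (((-1/43 - 19) + 35) - 6)*23 = ((-818/43 + 35) - 6)*23 = (687/43 - 6)*23 = (429/43)*23 = 9867/43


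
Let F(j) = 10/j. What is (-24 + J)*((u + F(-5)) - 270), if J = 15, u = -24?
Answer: 2664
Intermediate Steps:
(-24 + J)*((u + F(-5)) - 270) = (-24 + 15)*((-24 + 10/(-5)) - 270) = -9*((-24 + 10*(-1/5)) - 270) = -9*((-24 - 2) - 270) = -9*(-26 - 270) = -9*(-296) = 2664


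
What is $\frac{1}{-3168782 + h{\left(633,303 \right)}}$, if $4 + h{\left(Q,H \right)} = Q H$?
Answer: $- \frac{1}{2976987} \approx -3.3591 \cdot 10^{-7}$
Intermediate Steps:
$h{\left(Q,H \right)} = -4 + H Q$ ($h{\left(Q,H \right)} = -4 + Q H = -4 + H Q$)
$\frac{1}{-3168782 + h{\left(633,303 \right)}} = \frac{1}{-3168782 + \left(-4 + 303 \cdot 633\right)} = \frac{1}{-3168782 + \left(-4 + 191799\right)} = \frac{1}{-3168782 + 191795} = \frac{1}{-2976987} = - \frac{1}{2976987}$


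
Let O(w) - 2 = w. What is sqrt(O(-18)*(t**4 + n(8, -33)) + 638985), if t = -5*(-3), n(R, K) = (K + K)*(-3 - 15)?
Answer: I*sqrt(190023) ≈ 435.92*I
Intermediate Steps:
n(R, K) = -36*K (n(R, K) = (2*K)*(-18) = -36*K)
O(w) = 2 + w
t = 15
sqrt(O(-18)*(t**4 + n(8, -33)) + 638985) = sqrt((2 - 18)*(15**4 - 36*(-33)) + 638985) = sqrt(-16*(50625 + 1188) + 638985) = sqrt(-16*51813 + 638985) = sqrt(-829008 + 638985) = sqrt(-190023) = I*sqrt(190023)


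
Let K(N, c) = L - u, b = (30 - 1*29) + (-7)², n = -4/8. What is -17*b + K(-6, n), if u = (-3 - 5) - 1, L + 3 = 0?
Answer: -844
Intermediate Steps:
L = -3 (L = -3 + 0 = -3)
n = -½ (n = -4*⅛ = -½ ≈ -0.50000)
u = -9 (u = -8 - 1 = -9)
b = 50 (b = (30 - 29) + 49 = 1 + 49 = 50)
K(N, c) = 6 (K(N, c) = -3 - 1*(-9) = -3 + 9 = 6)
-17*b + K(-6, n) = -17*50 + 6 = -850 + 6 = -844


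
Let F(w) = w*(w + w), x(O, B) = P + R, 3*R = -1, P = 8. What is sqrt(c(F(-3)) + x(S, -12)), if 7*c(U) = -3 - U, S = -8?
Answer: sqrt(42)/3 ≈ 2.1602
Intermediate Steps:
R = -1/3 (R = (1/3)*(-1) = -1/3 ≈ -0.33333)
x(O, B) = 23/3 (x(O, B) = 8 - 1/3 = 23/3)
F(w) = 2*w**2 (F(w) = w*(2*w) = 2*w**2)
c(U) = -3/7 - U/7 (c(U) = (-3 - U)/7 = -3/7 - U/7)
sqrt(c(F(-3)) + x(S, -12)) = sqrt((-3/7 - 2*(-3)**2/7) + 23/3) = sqrt((-3/7 - 2*9/7) + 23/3) = sqrt((-3/7 - 1/7*18) + 23/3) = sqrt((-3/7 - 18/7) + 23/3) = sqrt(-3 + 23/3) = sqrt(14/3) = sqrt(42)/3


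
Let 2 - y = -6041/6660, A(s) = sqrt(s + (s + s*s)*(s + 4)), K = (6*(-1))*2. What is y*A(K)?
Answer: 19361*I*sqrt(267)/3330 ≈ 95.003*I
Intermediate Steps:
K = -12 (K = -6*2 = -12)
A(s) = sqrt(s + (4 + s)*(s + s**2)) (A(s) = sqrt(s + (s + s**2)*(4 + s)) = sqrt(s + (4 + s)*(s + s**2)))
y = 19361/6660 (y = 2 - (-6041)/6660 = 2 - 1*(-6041/6660) = 2 + 6041/6660 = 19361/6660 ≈ 2.9071)
y*A(K) = 19361*sqrt(-12*(5 + (-12)**2 + 5*(-12)))/6660 = 19361*sqrt(-12*(5 + 144 - 60))/6660 = 19361*sqrt(-12*89)/6660 = 19361*sqrt(-1068)/6660 = 19361*(2*I*sqrt(267))/6660 = 19361*I*sqrt(267)/3330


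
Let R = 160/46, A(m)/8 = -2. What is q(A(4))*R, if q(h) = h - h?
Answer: 0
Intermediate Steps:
A(m) = -16 (A(m) = 8*(-2) = -16)
q(h) = 0
R = 80/23 (R = 160*(1/46) = 80/23 ≈ 3.4783)
q(A(4))*R = 0*(80/23) = 0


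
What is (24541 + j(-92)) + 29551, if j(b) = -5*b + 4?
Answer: 54556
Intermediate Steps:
j(b) = 4 - 5*b
(24541 + j(-92)) + 29551 = (24541 + (4 - 5*(-92))) + 29551 = (24541 + (4 + 460)) + 29551 = (24541 + 464) + 29551 = 25005 + 29551 = 54556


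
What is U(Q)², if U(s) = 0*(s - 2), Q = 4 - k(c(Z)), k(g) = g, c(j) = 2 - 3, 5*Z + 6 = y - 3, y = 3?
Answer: 0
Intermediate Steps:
Z = -6/5 (Z = -6/5 + (3 - 3)/5 = -6/5 + (⅕)*0 = -6/5 + 0 = -6/5 ≈ -1.2000)
c(j) = -1
Q = 5 (Q = 4 - 1*(-1) = 4 + 1 = 5)
U(s) = 0 (U(s) = 0*(-2 + s) = 0)
U(Q)² = 0² = 0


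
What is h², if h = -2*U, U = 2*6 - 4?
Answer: 256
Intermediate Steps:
U = 8 (U = 12 - 4 = 8)
h = -16 (h = -2*8 = -16)
h² = (-16)² = 256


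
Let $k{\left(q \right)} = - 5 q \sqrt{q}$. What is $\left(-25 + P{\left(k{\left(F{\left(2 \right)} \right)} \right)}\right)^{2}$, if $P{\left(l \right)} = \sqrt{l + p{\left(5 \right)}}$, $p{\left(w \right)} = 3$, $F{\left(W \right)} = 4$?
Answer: $\left(25 - i \sqrt{37}\right)^{2} \approx 588.0 - 304.14 i$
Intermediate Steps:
$k{\left(q \right)} = - 5 q^{\frac{3}{2}}$
$P{\left(l \right)} = \sqrt{3 + l}$ ($P{\left(l \right)} = \sqrt{l + 3} = \sqrt{3 + l}$)
$\left(-25 + P{\left(k{\left(F{\left(2 \right)} \right)} \right)}\right)^{2} = \left(-25 + \sqrt{3 - 5 \cdot 4^{\frac{3}{2}}}\right)^{2} = \left(-25 + \sqrt{3 - 40}\right)^{2} = \left(-25 + \sqrt{-37}\right)^{2} = \left(-25 + i \sqrt{37}\right)^{2}$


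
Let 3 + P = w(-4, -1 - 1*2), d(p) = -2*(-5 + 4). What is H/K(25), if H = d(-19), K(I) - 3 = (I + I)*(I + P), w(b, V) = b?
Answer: 2/903 ≈ 0.0022148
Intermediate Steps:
d(p) = 2 (d(p) = -2*(-1) = 2)
P = -7 (P = -3 - 4 = -7)
K(I) = 3 + 2*I*(-7 + I) (K(I) = 3 + (I + I)*(I - 7) = 3 + (2*I)*(-7 + I) = 3 + 2*I*(-7 + I))
H = 2
H/K(25) = 2/(3 - 14*25 + 2*25²) = 2/(3 - 350 + 2*625) = 2/(3 - 350 + 1250) = 2/903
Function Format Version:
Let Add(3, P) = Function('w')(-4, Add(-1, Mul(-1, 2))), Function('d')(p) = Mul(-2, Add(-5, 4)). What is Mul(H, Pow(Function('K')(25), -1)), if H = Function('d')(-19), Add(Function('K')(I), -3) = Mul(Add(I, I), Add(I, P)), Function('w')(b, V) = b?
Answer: Rational(2, 903) ≈ 0.0022148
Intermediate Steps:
Function('d')(p) = 2 (Function('d')(p) = Mul(-2, -1) = 2)
P = -7 (P = Add(-3, -4) = -7)
Function('K')(I) = Add(3, Mul(2, I, Add(-7, I))) (Function('K')(I) = Add(3, Mul(Add(I, I), Add(I, -7))) = Add(3, Mul(Mul(2, I), Add(-7, I))) = Add(3, Mul(2, I, Add(-7, I))))
H = 2
Mul(H, Pow(Function('K')(25), -1)) = Mul(2, Pow(Add(3, Mul(-14, 25), Mul(2, Pow(25, 2))), -1)) = Mul(2, Pow(Add(3, -350, Mul(2, 625)), -1)) = Mul(2, Pow(Add(3, -350, 1250), -1)) = Mul(2, Pow(903, -1)) = Mul(2, Rational(1, 903)) = Rational(2, 903)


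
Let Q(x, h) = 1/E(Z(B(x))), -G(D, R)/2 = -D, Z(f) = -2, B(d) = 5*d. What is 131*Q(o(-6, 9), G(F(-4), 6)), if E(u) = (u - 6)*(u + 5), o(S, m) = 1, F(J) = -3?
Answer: -131/24 ≈ -5.4583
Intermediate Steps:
E(u) = (-6 + u)*(5 + u)
G(D, R) = 2*D (G(D, R) = -(-2)*D = 2*D)
Q(x, h) = -1/24 (Q(x, h) = 1/(-30 + (-2)² - 1*(-2)) = 1/(-30 + 4 + 2) = 1/(-24) = -1/24)
131*Q(o(-6, 9), G(F(-4), 6)) = 131*(-1/24) = -131/24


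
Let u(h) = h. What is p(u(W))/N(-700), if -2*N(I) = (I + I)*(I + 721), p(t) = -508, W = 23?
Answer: -127/3675 ≈ -0.034558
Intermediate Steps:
N(I) = -I*(721 + I) (N(I) = -(I + I)*(I + 721)/2 = -2*I*(721 + I)/2 = -I*(721 + I))
p(u(W))/N(-700) = -508*1/(700*(721 - 700)) = -508/((-1*(-700)*21)) = -508/14700 = -508*1/14700 = -127/3675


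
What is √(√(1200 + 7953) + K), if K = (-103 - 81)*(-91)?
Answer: √(16744 + 9*√113) ≈ 129.77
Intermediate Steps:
K = 16744 (K = -184*(-91) = 16744)
√(√(1200 + 7953) + K) = √(√(1200 + 7953) + 16744) = √(√9153 + 16744) = √(9*√113 + 16744) = √(16744 + 9*√113)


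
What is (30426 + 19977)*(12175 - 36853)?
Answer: -1243845234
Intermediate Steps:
(30426 + 19977)*(12175 - 36853) = 50403*(-24678) = -1243845234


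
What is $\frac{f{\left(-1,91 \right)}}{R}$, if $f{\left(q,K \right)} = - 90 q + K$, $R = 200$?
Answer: $\frac{181}{200} \approx 0.905$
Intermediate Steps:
$f{\left(q,K \right)} = K - 90 q$
$\frac{f{\left(-1,91 \right)}}{R} = \frac{91 - -90}{200} = \left(91 + 90\right) \frac{1}{200} = 181 \cdot \frac{1}{200} = \frac{181}{200}$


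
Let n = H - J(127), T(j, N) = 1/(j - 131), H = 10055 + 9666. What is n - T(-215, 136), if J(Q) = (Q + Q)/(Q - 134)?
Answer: 47852153/2422 ≈ 19757.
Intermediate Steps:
H = 19721
J(Q) = 2*Q/(-134 + Q) (J(Q) = (2*Q)/(-134 + Q) = 2*Q/(-134 + Q))
T(j, N) = 1/(-131 + j)
n = 138301/7 (n = 19721 - 2*127/(-134 + 127) = 19721 - 2*127/(-7) = 19721 - 2*127*(-1)/7 = 19721 - 1*(-254/7) = 19721 + 254/7 = 138301/7 ≈ 19757.)
n - T(-215, 136) = 138301/7 - 1/(-131 - 215) = 138301/7 - 1/(-346) = 138301/7 - 1*(-1/346) = 138301/7 + 1/346 = 47852153/2422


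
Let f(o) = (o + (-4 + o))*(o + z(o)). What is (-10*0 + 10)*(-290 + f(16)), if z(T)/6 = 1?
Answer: 3260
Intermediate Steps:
z(T) = 6 (z(T) = 6*1 = 6)
f(o) = (-4 + 2*o)*(6 + o) (f(o) = (o + (-4 + o))*(o + 6) = (-4 + 2*o)*(6 + o))
(-10*0 + 10)*(-290 + f(16)) = (-10*0 + 10)*(-290 + (-24 + 2*16² + 8*16)) = (0 + 10)*(-290 + (-24 + 2*256 + 128)) = 10*(-290 + (-24 + 512 + 128)) = 10*(-290 + 616) = 10*326 = 3260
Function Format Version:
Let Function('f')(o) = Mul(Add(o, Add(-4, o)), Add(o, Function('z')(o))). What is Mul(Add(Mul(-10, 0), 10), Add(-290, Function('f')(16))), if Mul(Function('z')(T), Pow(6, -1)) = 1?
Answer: 3260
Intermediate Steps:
Function('z')(T) = 6 (Function('z')(T) = Mul(6, 1) = 6)
Function('f')(o) = Mul(Add(-4, Mul(2, o)), Add(6, o)) (Function('f')(o) = Mul(Add(o, Add(-4, o)), Add(o, 6)) = Mul(Add(-4, Mul(2, o)), Add(6, o)))
Mul(Add(Mul(-10, 0), 10), Add(-290, Function('f')(16))) = Mul(Add(Mul(-10, 0), 10), Add(-290, Add(-24, Mul(2, Pow(16, 2)), Mul(8, 16)))) = Mul(Add(0, 10), Add(-290, Add(-24, Mul(2, 256), 128))) = Mul(10, Add(-290, Add(-24, 512, 128))) = Mul(10, Add(-290, 616)) = Mul(10, 326) = 3260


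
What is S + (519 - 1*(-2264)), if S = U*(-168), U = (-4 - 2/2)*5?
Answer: 6983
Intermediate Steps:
U = -25 (U = (-4 - 2*1/2)*5 = (-4 - 1)*5 = -5*5 = -25)
S = 4200 (S = -25*(-168) = 4200)
S + (519 - 1*(-2264)) = 4200 + (519 - 1*(-2264)) = 4200 + (519 + 2264) = 4200 + 2783 = 6983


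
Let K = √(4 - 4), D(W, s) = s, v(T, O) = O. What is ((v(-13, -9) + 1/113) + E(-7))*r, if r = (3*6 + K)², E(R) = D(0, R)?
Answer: -585468/113 ≈ -5181.1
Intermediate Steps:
K = 0 (K = √0 = 0)
E(R) = R
r = 324 (r = (3*6 + 0)² = (18 + 0)² = 18² = 324)
((v(-13, -9) + 1/113) + E(-7))*r = ((-9 + 1/113) - 7)*324 = (-1016/113 - 7)*324 = -1807/113*324 = -585468/113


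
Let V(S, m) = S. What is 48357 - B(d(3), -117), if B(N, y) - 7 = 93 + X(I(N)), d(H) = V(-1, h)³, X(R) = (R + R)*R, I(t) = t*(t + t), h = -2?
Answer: 48249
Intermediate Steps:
I(t) = 2*t² (I(t) = t*(2*t) = 2*t²)
X(R) = 2*R² (X(R) = (2*R)*R = 2*R²)
d(H) = -1 (d(H) = (-1)³ = -1)
B(N, y) = 100 + 8*N⁴ (B(N, y) = 7 + (93 + 2*(2*N²)²) = 7 + (93 + 2*(4*N⁴)) = 7 + (93 + 8*N⁴) = 100 + 8*N⁴)
48357 - B(d(3), -117) = 48357 - (100 + 8*(-1)⁴) = 48357 - (100 + 8*1) = 48357 - (100 + 8) = 48357 - 1*108 = 48357 - 108 = 48249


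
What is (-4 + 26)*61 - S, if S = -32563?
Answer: 33905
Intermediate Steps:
(-4 + 26)*61 - S = (-4 + 26)*61 - 1*(-32563) = 22*61 + 32563 = 1342 + 32563 = 33905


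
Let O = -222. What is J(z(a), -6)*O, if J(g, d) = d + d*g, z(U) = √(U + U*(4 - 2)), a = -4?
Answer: 1332 + 2664*I*√3 ≈ 1332.0 + 4614.2*I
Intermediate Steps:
z(U) = √3*√U (z(U) = √(U + U*2) = √(U + 2*U) = √(3*U) = √3*√U)
J(z(a), -6)*O = -6*(1 + √3*√(-4))*(-222) = -6*(1 + √3*(2*I))*(-222) = -6*(1 + 2*I*√3)*(-222) = (-6 - 12*I*√3)*(-222) = 1332 + 2664*I*√3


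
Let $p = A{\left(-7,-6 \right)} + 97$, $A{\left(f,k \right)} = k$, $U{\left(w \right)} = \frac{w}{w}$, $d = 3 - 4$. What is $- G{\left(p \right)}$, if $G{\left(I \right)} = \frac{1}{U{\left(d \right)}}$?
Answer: $-1$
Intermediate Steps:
$d = -1$
$U{\left(w \right)} = 1$
$p = 91$ ($p = -6 + 97 = 91$)
$G{\left(I \right)} = 1$ ($G{\left(I \right)} = 1^{-1} = 1$)
$- G{\left(p \right)} = \left(-1\right) 1 = -1$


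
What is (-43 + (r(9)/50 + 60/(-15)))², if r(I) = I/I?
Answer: 5517801/2500 ≈ 2207.1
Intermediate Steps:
r(I) = 1
(-43 + (r(9)/50 + 60/(-15)))² = (-43 + (1/50 + 60/(-15)))² = (-43 + (1*(1/50) + 60*(-1/15)))² = (-43 + (1/50 - 4))² = (-43 - 199/50)² = (-2349/50)² = 5517801/2500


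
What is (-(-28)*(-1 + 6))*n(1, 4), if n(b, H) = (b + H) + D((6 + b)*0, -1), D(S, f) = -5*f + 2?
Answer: 1680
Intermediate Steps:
D(S, f) = 2 - 5*f
n(b, H) = 7 + H + b (n(b, H) = (b + H) + (2 - 5*(-1)) = (H + b) + (2 + 5) = (H + b) + 7 = 7 + H + b)
(-(-28)*(-1 + 6))*n(1, 4) = (-(-28)*(-1 + 6))*(7 + 4 + 1) = -(-28)*5*12 = -28*(-5)*12 = 140*12 = 1680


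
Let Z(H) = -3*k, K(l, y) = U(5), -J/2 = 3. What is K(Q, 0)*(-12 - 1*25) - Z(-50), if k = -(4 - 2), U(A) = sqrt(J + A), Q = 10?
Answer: -6 - 37*I ≈ -6.0 - 37.0*I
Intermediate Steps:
J = -6 (J = -2*3 = -6)
U(A) = sqrt(-6 + A)
K(l, y) = I (K(l, y) = sqrt(-6 + 5) = sqrt(-1) = I)
k = -2 (k = -1*2 = -2)
Z(H) = 6 (Z(H) = -3*(-2) = 6)
K(Q, 0)*(-12 - 1*25) - Z(-50) = I*(-12 - 1*25) - 1*6 = I*(-12 - 25) - 6 = I*(-37) - 6 = -37*I - 6 = -6 - 37*I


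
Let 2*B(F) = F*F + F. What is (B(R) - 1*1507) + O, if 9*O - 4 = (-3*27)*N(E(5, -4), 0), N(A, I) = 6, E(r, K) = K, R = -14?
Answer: -13226/9 ≈ -1469.6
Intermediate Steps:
B(F) = F/2 + F²/2 (B(F) = (F*F + F)/2 = (F² + F)/2 = (F + F²)/2 = F/2 + F²/2)
O = -482/9 (O = 4/9 + (-3*27*6)/9 = 4/9 + (-81*6)/9 = 4/9 + (⅑)*(-486) = 4/9 - 54 = -482/9 ≈ -53.556)
(B(R) - 1*1507) + O = ((½)*(-14)*(1 - 14) - 1*1507) - 482/9 = ((½)*(-14)*(-13) - 1507) - 482/9 = (91 - 1507) - 482/9 = -1416 - 482/9 = -13226/9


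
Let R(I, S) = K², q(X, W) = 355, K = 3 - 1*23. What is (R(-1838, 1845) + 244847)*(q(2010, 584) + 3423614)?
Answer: 839718125343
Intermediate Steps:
K = -20 (K = 3 - 23 = -20)
R(I, S) = 400 (R(I, S) = (-20)² = 400)
(R(-1838, 1845) + 244847)*(q(2010, 584) + 3423614) = (400 + 244847)*(355 + 3423614) = 245247*3423969 = 839718125343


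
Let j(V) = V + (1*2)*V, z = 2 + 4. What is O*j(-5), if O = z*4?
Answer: -360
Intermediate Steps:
z = 6
j(V) = 3*V (j(V) = V + 2*V = 3*V)
O = 24 (O = 6*4 = 24)
O*j(-5) = 24*(3*(-5)) = 24*(-15) = -360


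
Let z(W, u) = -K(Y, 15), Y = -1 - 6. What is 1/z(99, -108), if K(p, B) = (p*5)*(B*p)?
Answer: -1/3675 ≈ -0.00027211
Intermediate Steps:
Y = -7
K(p, B) = 5*B*p² (K(p, B) = (5*p)*(B*p) = 5*B*p²)
z(W, u) = -3675 (z(W, u) = -5*15*(-7)² = -5*15*49 = -1*3675 = -3675)
1/z(99, -108) = 1/(-3675) = -1/3675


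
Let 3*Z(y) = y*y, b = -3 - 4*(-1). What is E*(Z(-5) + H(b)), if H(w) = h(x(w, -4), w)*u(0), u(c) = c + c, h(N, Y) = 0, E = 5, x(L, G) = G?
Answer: 125/3 ≈ 41.667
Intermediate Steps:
b = 1 (b = -3 + 4 = 1)
Z(y) = y²/3 (Z(y) = (y*y)/3 = y²/3)
u(c) = 2*c
H(w) = 0 (H(w) = 0*(2*0) = 0*0 = 0)
E*(Z(-5) + H(b)) = 5*((⅓)*(-5)² + 0) = 5*((⅓)*25 + 0) = 5*(25/3 + 0) = 5*(25/3) = 125/3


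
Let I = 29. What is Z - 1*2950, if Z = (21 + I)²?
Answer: -450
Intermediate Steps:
Z = 2500 (Z = (21 + 29)² = 50² = 2500)
Z - 1*2950 = 2500 - 1*2950 = 2500 - 2950 = -450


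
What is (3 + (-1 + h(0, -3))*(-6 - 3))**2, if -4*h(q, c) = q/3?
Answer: 144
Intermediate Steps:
h(q, c) = -q/12 (h(q, c) = -q/(4*3) = -q/12)
(3 + (-1 + h(0, -3))*(-6 - 3))**2 = (3 + (-1 - 1/12*0)*(-6 - 3))**2 = (3 + (-1 + 0)*(-9))**2 = (3 - 1*(-9))**2 = (3 + 9)**2 = 12**2 = 144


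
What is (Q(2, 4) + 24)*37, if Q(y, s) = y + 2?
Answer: 1036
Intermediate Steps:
Q(y, s) = 2 + y
(Q(2, 4) + 24)*37 = ((2 + 2) + 24)*37 = (4 + 24)*37 = 28*37 = 1036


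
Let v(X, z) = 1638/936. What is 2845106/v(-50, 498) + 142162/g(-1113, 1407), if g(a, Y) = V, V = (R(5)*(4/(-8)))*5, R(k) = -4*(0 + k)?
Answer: 285008167/175 ≈ 1.6286e+6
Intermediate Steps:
R(k) = -4*k
v(X, z) = 7/4 (v(X, z) = 1638*(1/936) = 7/4)
V = 50 (V = ((-4*5)*(4/(-8)))*5 = -80*(-1)/8*5 = -20*(-1/2)*5 = 10*5 = 50)
g(a, Y) = 50
2845106/v(-50, 498) + 142162/g(-1113, 1407) = 2845106/(7/4) + 142162/50 = 2845106*(4/7) + 142162*(1/50) = 11380424/7 + 71081/25 = 285008167/175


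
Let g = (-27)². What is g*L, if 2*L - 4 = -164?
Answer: -58320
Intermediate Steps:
g = 729
L = -80 (L = 2 + (½)*(-164) = 2 - 82 = -80)
g*L = 729*(-80) = -58320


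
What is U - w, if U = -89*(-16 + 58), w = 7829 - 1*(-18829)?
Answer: -30396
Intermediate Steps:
w = 26658 (w = 7829 + 18829 = 26658)
U = -3738 (U = -89*42 = -3738)
U - w = -3738 - 1*26658 = -3738 - 26658 = -30396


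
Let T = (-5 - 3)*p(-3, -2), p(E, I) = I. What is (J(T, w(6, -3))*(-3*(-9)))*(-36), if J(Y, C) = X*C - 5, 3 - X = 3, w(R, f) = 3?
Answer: 4860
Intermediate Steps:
X = 0 (X = 3 - 1*3 = 3 - 3 = 0)
T = 16 (T = (-5 - 3)*(-2) = -8*(-2) = 16)
J(Y, C) = -5 (J(Y, C) = 0*C - 5 = 0 - 5 = -5)
(J(T, w(6, -3))*(-3*(-9)))*(-36) = -(-15)*(-9)*(-36) = -5*27*(-36) = -135*(-36) = 4860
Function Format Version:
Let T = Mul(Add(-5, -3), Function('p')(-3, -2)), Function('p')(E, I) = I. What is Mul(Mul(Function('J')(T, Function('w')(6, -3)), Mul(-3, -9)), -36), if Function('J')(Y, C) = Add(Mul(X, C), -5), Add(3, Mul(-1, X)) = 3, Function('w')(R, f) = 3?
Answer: 4860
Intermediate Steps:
X = 0 (X = Add(3, Mul(-1, 3)) = Add(3, -3) = 0)
T = 16 (T = Mul(Add(-5, -3), -2) = Mul(-8, -2) = 16)
Function('J')(Y, C) = -5 (Function('J')(Y, C) = Add(Mul(0, C), -5) = Add(0, -5) = -5)
Mul(Mul(Function('J')(T, Function('w')(6, -3)), Mul(-3, -9)), -36) = Mul(Mul(-5, Mul(-3, -9)), -36) = Mul(Mul(-5, 27), -36) = Mul(-135, -36) = 4860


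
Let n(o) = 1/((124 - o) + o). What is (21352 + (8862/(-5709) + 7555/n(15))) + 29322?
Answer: 1879198128/1903 ≈ 9.8749e+5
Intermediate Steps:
n(o) = 1/124
(21352 + (8862/(-5709) + 7555/n(15))) + 29322 = (21352 + (8862/(-5709) + 7555/(1/124))) + 29322 = (21352 + (8862*(-1/5709) + 7555*124)) + 29322 = (21352 + (-2954/1903 + 936820)) + 29322 = (21352 + 1782765506/1903) + 29322 = 1823398362/1903 + 29322 = 1879198128/1903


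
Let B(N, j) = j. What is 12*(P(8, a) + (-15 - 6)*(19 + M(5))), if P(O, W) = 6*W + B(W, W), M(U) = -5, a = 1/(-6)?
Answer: -3542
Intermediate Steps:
a = -1/6 ≈ -0.16667
P(O, W) = 7*W (P(O, W) = 6*W + W = 7*W)
12*(P(8, a) + (-15 - 6)*(19 + M(5))) = 12*(7*(-1/6) + (-15 - 6)*(19 - 5)) = 12*(-7/6 - 21*14) = 12*(-7/6 - 294) = 12*(-1771/6) = -3542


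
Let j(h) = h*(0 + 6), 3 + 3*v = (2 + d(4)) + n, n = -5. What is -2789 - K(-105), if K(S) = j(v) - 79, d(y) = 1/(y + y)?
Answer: -10793/4 ≈ -2698.3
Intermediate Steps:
d(y) = 1/(2*y)
v = -47/24 (v = -1 + ((2 + (1/2)/4) - 5)/3 = -1 + ((2 + (1/2)*(1/4)) - 5)/3 = -1 + ((2 + 1/8) - 5)/3 = -1 + (17/8 - 5)/3 = -1 + (1/3)*(-23/8) = -1 - 23/24 = -47/24 ≈ -1.9583)
j(h) = 6*h (j(h) = h*6 = 6*h)
K(S) = -363/4 (K(S) = 6*(-47/24) - 79 = -47/4 - 79 = -363/4)
-2789 - K(-105) = -2789 - 1*(-363/4) = -2789 + 363/4 = -10793/4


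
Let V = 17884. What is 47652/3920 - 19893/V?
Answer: 24194619/2190790 ≈ 11.044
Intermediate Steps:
47652/3920 - 19893/V = 47652/3920 - 19893/17884 = 47652*(1/3920) - 19893*1/17884 = 11913/980 - 19893/17884 = 24194619/2190790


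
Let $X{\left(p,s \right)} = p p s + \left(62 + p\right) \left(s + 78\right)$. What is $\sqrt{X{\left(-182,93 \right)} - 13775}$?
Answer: $\sqrt{3046237} \approx 1745.3$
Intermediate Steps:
$X{\left(p,s \right)} = s p^{2} + \left(62 + p\right) \left(78 + s\right)$ ($X{\left(p,s \right)} = p^{2} s + \left(62 + p\right) \left(78 + s\right) = s p^{2} + \left(62 + p\right) \left(78 + s\right)$)
$\sqrt{X{\left(-182,93 \right)} - 13775} = \sqrt{\left(4836 + 62 \cdot 93 + 78 \left(-182\right) - 16926 + 93 \left(-182\right)^{2}\right) - 13775} = \sqrt{\left(4836 + 5766 - 14196 - 16926 + 93 \cdot 33124\right) - 13775} = \sqrt{\left(4836 + 5766 - 14196 - 16926 + 3080532\right) - 13775} = \sqrt{3060012 - 13775} = \sqrt{3046237}$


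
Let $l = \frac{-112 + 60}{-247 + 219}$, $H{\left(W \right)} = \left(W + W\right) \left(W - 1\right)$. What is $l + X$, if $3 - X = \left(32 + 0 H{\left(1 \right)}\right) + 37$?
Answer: $- \frac{449}{7} \approx -64.143$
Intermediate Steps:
$H{\left(W \right)} = 2 W \left(-1 + W\right)$
$l = \frac{13}{7}$ ($l = - \frac{52}{-28} = \left(-52\right) \left(- \frac{1}{28}\right) = \frac{13}{7} \approx 1.8571$)
$X = -66$ ($X = 3 - \left(\left(32 + 0 \cdot 2 \cdot 1 \left(-1 + 1\right)\right) + 37\right) = 3 - \left(\left(32 + 0 \cdot 2 \cdot 1 \cdot 0\right) + 37\right) = 3 - \left(\left(32 + 0 \cdot 0\right) + 37\right) = 3 - \left(\left(32 + 0\right) + 37\right) = 3 - \left(32 + 37\right) = 3 - 69 = -66$)
$l + X = \frac{13}{7} - 66 = - \frac{449}{7}$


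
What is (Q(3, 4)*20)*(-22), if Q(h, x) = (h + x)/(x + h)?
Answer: -440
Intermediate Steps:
Q(h, x) = 1 (Q(h, x) = (h + x)/(h + x) = 1)
(Q(3, 4)*20)*(-22) = (1*20)*(-22) = 20*(-22) = -440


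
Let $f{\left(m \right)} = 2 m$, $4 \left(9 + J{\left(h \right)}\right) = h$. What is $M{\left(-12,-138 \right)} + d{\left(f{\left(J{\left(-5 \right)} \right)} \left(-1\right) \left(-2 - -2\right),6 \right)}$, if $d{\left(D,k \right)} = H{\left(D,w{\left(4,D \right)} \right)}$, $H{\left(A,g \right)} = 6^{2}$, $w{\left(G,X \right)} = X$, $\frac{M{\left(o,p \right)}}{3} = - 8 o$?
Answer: $324$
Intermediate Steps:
$M{\left(o,p \right)} = - 24 o$ ($M{\left(o,p \right)} = 3 \left(- 8 o\right) = - 24 o$)
$J{\left(h \right)} = -9 + \frac{h}{4}$
$H{\left(A,g \right)} = 36$
$d{\left(D,k \right)} = 36$
$M{\left(-12,-138 \right)} + d{\left(f{\left(J{\left(-5 \right)} \right)} \left(-1\right) \left(-2 - -2\right),6 \right)} = \left(-24\right) \left(-12\right) + 36 = 288 + 36 = 324$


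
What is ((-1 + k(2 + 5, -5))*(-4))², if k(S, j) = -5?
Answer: 576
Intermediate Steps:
((-1 + k(2 + 5, -5))*(-4))² = ((-1 - 5)*(-4))² = (-6*(-4))² = 24² = 576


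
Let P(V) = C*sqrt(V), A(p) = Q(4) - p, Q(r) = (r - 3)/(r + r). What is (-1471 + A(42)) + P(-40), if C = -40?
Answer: -12103/8 - 80*I*sqrt(10) ≈ -1512.9 - 252.98*I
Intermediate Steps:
Q(r) = (-3 + r)/(2*r) (Q(r) = (-3 + r)/((2*r)) = (-3 + r)*(1/(2*r)) = (-3 + r)/(2*r))
A(p) = 1/8 - p (A(p) = (1/2)*(-3 + 4)/4 - p = (1/2)*(1/4)*1 - p = 1/8 - p)
P(V) = -40*sqrt(V)
(-1471 + A(42)) + P(-40) = (-1471 + (1/8 - 1*42)) - 80*I*sqrt(10) = (-1471 + (1/8 - 42)) - 80*I*sqrt(10) = (-1471 - 335/8) - 80*I*sqrt(10) = -12103/8 - 80*I*sqrt(10)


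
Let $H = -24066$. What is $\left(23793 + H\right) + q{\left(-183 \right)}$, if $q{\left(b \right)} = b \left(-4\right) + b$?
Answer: $276$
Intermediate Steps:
$q{\left(b \right)} = - 3 b$ ($q{\left(b \right)} = - 4 b + b = - 3 b$)
$\left(23793 + H\right) + q{\left(-183 \right)} = \left(23793 - 24066\right) - -549 = -273 + 549 = 276$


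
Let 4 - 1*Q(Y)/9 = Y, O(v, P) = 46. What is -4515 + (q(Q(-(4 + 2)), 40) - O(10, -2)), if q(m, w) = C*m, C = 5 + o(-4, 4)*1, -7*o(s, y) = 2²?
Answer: -29137/7 ≈ -4162.4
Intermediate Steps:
o(s, y) = -4/7 (o(s, y) = -⅐*2² = -⅐*4 = -4/7)
C = 31/7 (C = 5 - 4/7*1 = 5 - 4/7 = 31/7 ≈ 4.4286)
Q(Y) = 36 - 9*Y
q(m, w) = 31*m/7
-4515 + (q(Q(-(4 + 2)), 40) - O(10, -2)) = -4515 + (31*(36 - (-9)*(4 + 2))/7 - 1*46) = -4515 + (31*(36 - (-9)*6)/7 - 46) = -4515 + (31*(36 - 9*(-6))/7 - 46) = -4515 + (31*(36 + 54)/7 - 46) = -4515 + ((31/7)*90 - 46) = -4515 + (2790/7 - 46) = -4515 + 2468/7 = -29137/7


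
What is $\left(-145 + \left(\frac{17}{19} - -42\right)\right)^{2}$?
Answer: $\frac{3763600}{361} \approx 10425.0$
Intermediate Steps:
$\left(-145 + \left(\frac{17}{19} - -42\right)\right)^{2} = \left(-145 + \left(17 \cdot \frac{1}{19} + 42\right)\right)^{2} = \left(-145 + \left(\frac{17}{19} + 42\right)\right)^{2} = \left(-145 + \frac{815}{19}\right)^{2} = \left(- \frac{1940}{19}\right)^{2} = \frac{3763600}{361}$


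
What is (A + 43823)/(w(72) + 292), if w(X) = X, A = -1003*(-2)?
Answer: 6547/52 ≈ 125.90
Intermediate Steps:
A = 2006
(A + 43823)/(w(72) + 292) = (2006 + 43823)/(72 + 292) = 45829/364 = 45829*(1/364) = 6547/52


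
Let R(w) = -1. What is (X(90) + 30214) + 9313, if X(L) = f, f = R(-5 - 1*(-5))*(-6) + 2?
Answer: 39535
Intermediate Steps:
f = 8 (f = -1*(-6) + 2 = 6 + 2 = 8)
X(L) = 8
(X(90) + 30214) + 9313 = (8 + 30214) + 9313 = 30222 + 9313 = 39535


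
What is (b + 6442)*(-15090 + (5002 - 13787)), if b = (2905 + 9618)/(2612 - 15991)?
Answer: -2057428005625/13379 ≈ -1.5378e+8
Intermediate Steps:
b = -12523/13379 (b = 12523/(-13379) = 12523*(-1/13379) = -12523/13379 ≈ -0.93602)
(b + 6442)*(-15090 + (5002 - 13787)) = (-12523/13379 + 6442)*(-15090 + (5002 - 13787)) = 86174995*(-15090 - 8785)/13379 = (86174995/13379)*(-23875) = -2057428005625/13379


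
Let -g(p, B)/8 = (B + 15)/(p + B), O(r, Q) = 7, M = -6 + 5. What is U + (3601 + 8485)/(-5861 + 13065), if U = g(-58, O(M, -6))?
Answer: 942145/183702 ≈ 5.1287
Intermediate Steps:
M = -1
g(p, B) = -8*(15 + B)/(B + p) (g(p, B) = -8*(B + 15)/(p + B) = -8*(15 + B)/(B + p))
U = 176/51 (U = 8*(-15 - 1*7)/(7 - 58) = 8*(-15 - 7)/(-51) = 8*(-1/51)*(-22) = 176/51 ≈ 3.4510)
U + (3601 + 8485)/(-5861 + 13065) = 176/51 + (3601 + 8485)/(-5861 + 13065) = 176/51 + 12086/7204 = 176/51 + 12086*(1/7204) = 176/51 + 6043/3602 = 942145/183702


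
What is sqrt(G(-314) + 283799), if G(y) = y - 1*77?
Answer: 4*sqrt(17713) ≈ 532.36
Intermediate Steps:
G(y) = -77 + y (G(y) = y - 77 = -77 + y)
sqrt(G(-314) + 283799) = sqrt((-77 - 314) + 283799) = sqrt(-391 + 283799) = sqrt(283408) = 4*sqrt(17713)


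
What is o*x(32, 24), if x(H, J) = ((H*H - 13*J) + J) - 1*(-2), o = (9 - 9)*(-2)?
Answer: 0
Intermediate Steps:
o = 0 (o = 0*(-2) = 0)
x(H, J) = 2 + H² - 12*J (x(H, J) = ((H² - 13*J) + J) + 2 = (H² - 12*J) + 2 = 2 + H² - 12*J)
o*x(32, 24) = 0*(2 + 32² - 12*24) = 0*(2 + 1024 - 288) = 0*738 = 0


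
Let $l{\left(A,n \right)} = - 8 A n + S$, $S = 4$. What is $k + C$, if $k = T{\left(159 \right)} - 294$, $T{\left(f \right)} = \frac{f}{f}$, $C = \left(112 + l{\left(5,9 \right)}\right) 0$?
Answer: $-293$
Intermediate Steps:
$l{\left(A,n \right)} = 4 - 8 A n$ ($l{\left(A,n \right)} = - 8 A n + 4 = 4 - 8 A n$)
$C = 0$ ($C = \left(112 + \left(4 - 40 \cdot 9\right)\right) 0 = \left(112 + \left(4 - 360\right)\right) 0 = \left(112 - 356\right) 0 = \left(-244\right) 0 = 0$)
$T{\left(f \right)} = 1$
$k = -293$ ($k = 1 - 294 = -293$)
$k + C = -293 + 0 = -293$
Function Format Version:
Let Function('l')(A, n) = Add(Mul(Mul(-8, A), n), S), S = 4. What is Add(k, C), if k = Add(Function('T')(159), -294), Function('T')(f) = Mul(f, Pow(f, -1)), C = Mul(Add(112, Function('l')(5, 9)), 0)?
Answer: -293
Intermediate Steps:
Function('l')(A, n) = Add(4, Mul(-8, A, n)) (Function('l')(A, n) = Add(Mul(Mul(-8, A), n), 4) = Add(Mul(-8, A, n), 4) = Add(4, Mul(-8, A, n)))
C = 0 (C = Mul(Add(112, Add(4, Mul(-8, 5, 9))), 0) = Mul(Add(112, Add(4, -360)), 0) = Mul(Add(112, -356), 0) = Mul(-244, 0) = 0)
Function('T')(f) = 1
k = -293 (k = Add(1, -294) = -293)
Add(k, C) = Add(-293, 0) = -293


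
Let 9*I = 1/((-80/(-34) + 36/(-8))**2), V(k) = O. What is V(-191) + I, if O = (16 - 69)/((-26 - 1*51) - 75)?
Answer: 2717645/7290072 ≈ 0.37279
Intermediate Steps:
O = 53/152 (O = -53/((-26 - 51) - 75) = -53/(-77 - 75) = -53/(-152) = -53*(-1/152) = 53/152 ≈ 0.34868)
V(k) = 53/152
I = 1156/47961 (I = 1/(9*((-80/(-34) + 36/(-8))**2)) = 1/(9*((-80*(-1/34) + 36*(-1/8))**2)) = 1/(9*((40/17 - 9/2)**2)) = 1/(9*((-73/34)**2)) = 1/(9*(5329/1156)) = (1/9)*(1156/5329) = 1156/47961 ≈ 0.024103)
V(-191) + I = 53/152 + 1156/47961 = 2717645/7290072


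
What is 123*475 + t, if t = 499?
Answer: 58924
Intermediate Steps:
123*475 + t = 123*475 + 499 = 58425 + 499 = 58924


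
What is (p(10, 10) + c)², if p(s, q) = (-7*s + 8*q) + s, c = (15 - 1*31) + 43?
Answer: 2209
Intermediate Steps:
c = 27 (c = (15 - 31) + 43 = -16 + 43 = 27)
p(s, q) = -6*s + 8*q
(p(10, 10) + c)² = ((-6*10 + 8*10) + 27)² = ((-60 + 80) + 27)² = (20 + 27)² = 47² = 2209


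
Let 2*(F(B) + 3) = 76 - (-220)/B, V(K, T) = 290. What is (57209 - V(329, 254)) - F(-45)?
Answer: 511978/9 ≈ 56886.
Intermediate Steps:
F(B) = 35 + 110/B (F(B) = -3 + (76 - (-220)/B)/2 = -3 + (76 + 220/B)/2 = -3 + (38 + 110/B) = 35 + 110/B)
(57209 - V(329, 254)) - F(-45) = (57209 - 1*290) - (35 + 110/(-45)) = (57209 - 290) - (35 + 110*(-1/45)) = 56919 - (35 - 22/9) = 56919 - 1*293/9 = 56919 - 293/9 = 511978/9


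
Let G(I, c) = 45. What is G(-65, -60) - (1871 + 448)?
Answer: -2274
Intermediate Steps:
G(-65, -60) - (1871 + 448) = 45 - (1871 + 448) = 45 - 1*2319 = 45 - 2319 = -2274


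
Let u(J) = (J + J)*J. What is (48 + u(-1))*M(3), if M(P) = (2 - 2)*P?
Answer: 0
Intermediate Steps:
u(J) = 2*J² (u(J) = (2*J)*J = 2*J²)
M(P) = 0 (M(P) = 0*P = 0)
(48 + u(-1))*M(3) = (48 + 2*(-1)²)*0 = (48 + 2*1)*0 = (48 + 2)*0 = 50*0 = 0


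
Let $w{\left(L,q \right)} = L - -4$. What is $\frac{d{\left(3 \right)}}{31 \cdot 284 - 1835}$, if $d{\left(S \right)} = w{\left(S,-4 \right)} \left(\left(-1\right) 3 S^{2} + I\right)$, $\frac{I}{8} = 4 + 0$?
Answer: $\frac{35}{6969} \approx 0.0050222$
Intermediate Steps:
$w{\left(L,q \right)} = 4 + L$ ($w{\left(L,q \right)} = L + 4 = 4 + L$)
$I = 32$ ($I = 8 \left(4 + 0\right) = 8 \cdot 4 = 32$)
$d{\left(S \right)} = \left(4 + S\right) \left(32 - 3 S^{2}\right)$ ($d{\left(S \right)} = \left(4 + S\right) \left(\left(-1\right) 3 S^{2} + 32\right) = \left(4 + S\right) \left(- 3 S^{2} + 32\right) = \left(4 + S\right) \left(32 - 3 S^{2}\right)$)
$\frac{d{\left(3 \right)}}{31 \cdot 284 - 1835} = \frac{\left(-1\right) \left(-32 + 3 \cdot 3^{2}\right) \left(4 + 3\right)}{31 \cdot 284 - 1835} = \frac{\left(-1\right) \left(-32 + 3 \cdot 9\right) 7}{8804 - 1835} = \frac{\left(-1\right) \left(-32 + 27\right) 7}{6969} = \frac{\left(-1\right) \left(-5\right) 7}{6969} = \frac{1}{6969} \cdot 35 = \frac{35}{6969}$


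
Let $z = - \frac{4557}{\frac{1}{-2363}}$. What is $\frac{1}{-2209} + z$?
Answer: $\frac{23786933918}{2209} \approx 1.0768 \cdot 10^{7}$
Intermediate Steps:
$z = 10768191$ ($z = - \frac{4557}{- \frac{1}{2363}} = \left(-4557\right) \left(-2363\right) = 10768191$)
$\frac{1}{-2209} + z = \frac{1}{-2209} + 10768191 = - \frac{1}{2209} + 10768191 = \frac{23786933918}{2209}$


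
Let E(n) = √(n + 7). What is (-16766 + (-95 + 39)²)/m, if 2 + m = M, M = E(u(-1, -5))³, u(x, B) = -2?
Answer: -27260/121 - 68150*√5/121 ≈ -1484.7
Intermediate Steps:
E(n) = √(7 + n)
M = 5*√5 (M = (√(7 - 2))³ = (√5)³ = 5*√5 ≈ 11.180)
m = -2 + 5*√5 ≈ 9.1803
(-16766 + (-95 + 39)²)/m = (-16766 + (-95 + 39)²)/(-2 + 5*√5) = (-16766 + (-56)²)/(-2 + 5*√5) = (-16766 + 3136)/(-2 + 5*√5) = -13630/(-2 + 5*√5)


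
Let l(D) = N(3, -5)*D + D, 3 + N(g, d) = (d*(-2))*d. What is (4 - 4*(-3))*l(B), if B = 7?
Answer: -5824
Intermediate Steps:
N(g, d) = -3 - 2*d² (N(g, d) = -3 + (d*(-2))*d = -3 + (-2*d)*d = -3 - 2*d²)
l(D) = -52*D (l(D) = (-3 - 2*(-5)²)*D + D = (-3 - 2*25)*D + D = (-3 - 50)*D + D = -53*D + D = -52*D)
(4 - 4*(-3))*l(B) = (4 - 4*(-3))*(-52*7) = (4 + 12)*(-364) = 16*(-364) = -5824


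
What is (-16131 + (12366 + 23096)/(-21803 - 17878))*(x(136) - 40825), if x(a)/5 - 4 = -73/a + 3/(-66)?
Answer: 13026347586548785/19787592 ≈ 6.5831e+8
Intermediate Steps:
x(a) = 435/22 - 365/a (x(a) = 20 + 5*(-73/a + 3/(-66)) = 20 + 5*(-73/a + 3*(-1/66)) = 20 + 5*(-73/a - 1/22) = 20 + 5*(-1/22 - 73/a) = 20 + (-5/22 - 365/a) = 435/22 - 365/a)
(-16131 + (12366 + 23096)/(-21803 - 17878))*(x(136) - 40825) = (-16131 + (12366 + 23096)/(-21803 - 17878))*((435/22 - 365/136) - 40825) = (-16131 + 35462/(-39681))*((435/22 - 365*1/136) - 40825) = (-16131 + 35462*(-1/39681))*((435/22 - 365/136) - 40825) = (-16131 - 35462/39681)*(25565/1496 - 40825) = -640129673/39681*(-61048635/1496) = 13026347586548785/19787592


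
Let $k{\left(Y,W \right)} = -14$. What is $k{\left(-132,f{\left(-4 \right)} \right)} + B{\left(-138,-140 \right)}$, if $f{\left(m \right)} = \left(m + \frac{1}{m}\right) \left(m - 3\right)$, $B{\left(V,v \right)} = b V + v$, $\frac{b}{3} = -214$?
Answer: $88442$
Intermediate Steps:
$b = -642$ ($b = 3 \left(-214\right) = -642$)
$B{\left(V,v \right)} = v - 642 V$ ($B{\left(V,v \right)} = - 642 V + v = v - 642 V$)
$f{\left(m \right)} = \left(-3 + m\right) \left(m + \frac{1}{m}\right)$ ($f{\left(m \right)} = \left(m + \frac{1}{m}\right) \left(-3 + m\right) = \left(-3 + m\right) \left(m + \frac{1}{m}\right)$)
$k{\left(-132,f{\left(-4 \right)} \right)} + B{\left(-138,-140 \right)} = -14 - -88456 = -14 + \left(-140 + 88596\right) = -14 + 88456 = 88442$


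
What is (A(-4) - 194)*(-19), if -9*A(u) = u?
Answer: 33098/9 ≈ 3677.6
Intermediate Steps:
A(u) = -u/9
(A(-4) - 194)*(-19) = (-⅑*(-4) - 194)*(-19) = (4/9 - 194)*(-19) = -1742/9*(-19) = 33098/9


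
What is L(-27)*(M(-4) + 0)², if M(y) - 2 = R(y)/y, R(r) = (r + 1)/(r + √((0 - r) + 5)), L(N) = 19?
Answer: 475/16 ≈ 29.688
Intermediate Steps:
R(r) = (1 + r)/(r + √(5 - r)) (R(r) = (1 + r)/(r + √(-r + 5)) = (1 + r)/(r + √(5 - r)))
M(y) = 2 + (1 + y)/(y*(y + √(5 - y))) (M(y) = 2 + ((1 + y)/(y + √(5 - y)))/y = 2 + (1 + y)/(y*(y + √(5 - y))))
L(-27)*(M(-4) + 0)² = 19*((2 + (1 - 4)/((-4)*(-4 + √(5 - 1*(-4))))) + 0)² = 19*((2 - ¼*(-3)/(-4 + √(5 + 4))) + 0)² = 19*((2 - ¼*(-3)/(-4 + √9)) + 0)² = 19*((2 - ¼*(-3)/(-4 + 3)) + 0)² = 19*((2 - ¼*(-3)/(-1)) + 0)² = 19*((2 - ¼*(-1)*(-3)) + 0)² = 19*((2 - ¾) + 0)² = 19*(5/4 + 0)² = 19*(5/4)² = 19*(25/16) = 475/16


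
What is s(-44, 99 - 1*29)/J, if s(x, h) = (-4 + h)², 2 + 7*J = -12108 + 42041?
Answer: 924/907 ≈ 1.0187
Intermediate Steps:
J = 29931/7 (J = -2/7 + (-12108 + 42041)/7 = -2/7 + (⅐)*29933 = -2/7 + 29933/7 = 29931/7 ≈ 4275.9)
s(-44, 99 - 1*29)/J = (-4 + (99 - 1*29))²/(29931/7) = (-4 + (99 - 29))²*(7/29931) = (-4 + 70)²*(7/29931) = 66²*(7/29931) = 4356*(7/29931) = 924/907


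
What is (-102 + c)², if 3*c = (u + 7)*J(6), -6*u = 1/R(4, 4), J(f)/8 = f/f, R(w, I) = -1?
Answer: 556516/81 ≈ 6870.6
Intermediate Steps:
J(f) = 8 (J(f) = 8*(f/f) = 8*1 = 8)
u = ⅙ (u = -⅙/(-1) = -⅙*(-1) = ⅙ ≈ 0.16667)
c = 172/9 (c = ((⅙ + 7)*8)/3 = ((43/6)*8)/3 = (⅓)*(172/3) = 172/9 ≈ 19.111)
(-102 + c)² = (-102 + 172/9)² = (-746/9)² = 556516/81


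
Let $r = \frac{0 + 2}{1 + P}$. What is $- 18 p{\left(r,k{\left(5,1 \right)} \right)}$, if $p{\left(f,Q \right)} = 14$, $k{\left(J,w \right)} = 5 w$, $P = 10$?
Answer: $-252$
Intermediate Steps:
$r = \frac{2}{11}$ ($r = \frac{0 + 2}{1 + 10} = \frac{2}{11} \approx 0.18182$)
$- 18 p{\left(r,k{\left(5,1 \right)} \right)} = \left(-18\right) 14 = -252$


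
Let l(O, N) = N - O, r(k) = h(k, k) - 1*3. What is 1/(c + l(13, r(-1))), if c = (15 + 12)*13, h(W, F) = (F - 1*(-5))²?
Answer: 1/351 ≈ 0.0028490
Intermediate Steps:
h(W, F) = (5 + F)² (h(W, F) = (F + 5)² = (5 + F)²)
r(k) = -3 + (5 + k)² (r(k) = (5 + k)² - 1*3 = (5 + k)² - 3 = -3 + (5 + k)²)
c = 351 (c = 27*13 = 351)
1/(c + l(13, r(-1))) = 1/(351 + ((-3 + (5 - 1)²) - 1*13)) = 1/(351 + ((-3 + 4²) - 13)) = 1/(351 + ((-3 + 16) - 13)) = 1/(351 + (13 - 13)) = 1/(351 + 0) = 1/351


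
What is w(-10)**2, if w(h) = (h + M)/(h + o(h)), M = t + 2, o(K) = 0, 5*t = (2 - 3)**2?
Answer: 1521/2500 ≈ 0.60840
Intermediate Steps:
t = 1/5 (t = (2 - 3)**2/5 = (1/5)*(-1)**2 = (1/5)*1 = 1/5 ≈ 0.20000)
M = 11/5 (M = 1/5 + 2 = 11/5 ≈ 2.2000)
w(h) = (11/5 + h)/h (w(h) = (h + 11/5)/(h + 0) = (11/5 + h)/h)
w(-10)**2 = ((11/5 - 10)/(-10))**2 = (-1/10*(-39/5))**2 = (39/50)**2 = 1521/2500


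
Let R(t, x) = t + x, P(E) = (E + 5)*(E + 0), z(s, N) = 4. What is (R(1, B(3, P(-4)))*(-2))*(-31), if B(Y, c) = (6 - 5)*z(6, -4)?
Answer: 310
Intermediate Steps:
P(E) = E*(5 + E) (P(E) = (5 + E)*E = E*(5 + E))
B(Y, c) = 4 (B(Y, c) = (6 - 5)*4 = 1*4 = 4)
(R(1, B(3, P(-4)))*(-2))*(-31) = ((1 + 4)*(-2))*(-31) = (5*(-2))*(-31) = -10*(-31) = 310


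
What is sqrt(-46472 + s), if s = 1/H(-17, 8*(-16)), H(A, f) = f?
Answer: I*sqrt(11896834)/16 ≈ 215.57*I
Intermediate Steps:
s = -1/128 (s = 1/(8*(-16)) = 1/(-128) = -1/128 ≈ -0.0078125)
sqrt(-46472 + s) = sqrt(-46472 - 1/128) = sqrt(-5948417/128) = I*sqrt(11896834)/16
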